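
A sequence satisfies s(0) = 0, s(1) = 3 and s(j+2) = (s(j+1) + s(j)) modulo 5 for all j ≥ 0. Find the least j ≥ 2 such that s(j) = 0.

s(0) = 0, s(1) = 3, s(2) = 3, s(3) = 1, s(4) = 4, s(5) = 0, s(6) = 4, s(7) = 4, s(8) = 3, s(9) = 2, s(10) = 0, s(11) = 2, s(12) = 2, s(13) = 4, s(14) = 1, s(15) = 0, s(16) = 1, s(17) = 1, s(18) = 2, s(19) = 3, s(20) = 0, s(21) = 3.
Since (s(20), s(21)) = (s(0), s(1)) = (0, 3) (two consecutive terms determine the rest), the sequence is periodic with period 20.
The value 0 first appears (with j ≥ 2) at s(5).

5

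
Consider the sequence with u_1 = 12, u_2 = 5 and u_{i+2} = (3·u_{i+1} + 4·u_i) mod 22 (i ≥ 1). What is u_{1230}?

17

We have u_1 = 12, u_2 = 5, u_3 = 19, u_4 = 11, u_5 = 21, u_6 = 19, u_7 = 9, u_8 = 15, u_9 = 15, u_{10} = 17, u_{11} = 1, u_{12} = 5, u_{13} = 19.
Since (u_{12}, u_{13}) = (u_2, u_3) = (5, 19) (two consecutive terms determine the rest), the sequence is eventually periodic: after a pre-period of length 1 it cycles with period 10.
For i ≥ 2, u_i depends only on (i - 2) mod 10. (1230 - 2) mod 10 = 8, so u_{1230} = u_{10} = 17.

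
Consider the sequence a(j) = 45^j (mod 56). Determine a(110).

Computing terms: a(0) = 1; a(1) = 45; a(2) = 9; a(3) = 13; a(4) = 25; a(5) = 5; a(6) = 1.
The sequence repeats with period 6.
(110 - 0) mod 6 = 2, so a(110) = a(2) = 9.

9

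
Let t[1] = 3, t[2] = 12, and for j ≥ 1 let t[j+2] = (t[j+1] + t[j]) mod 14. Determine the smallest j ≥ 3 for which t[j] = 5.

18

Computing terms: t[1] = 3; t[2] = 12; t[3] = 1; t[4] = 13; t[5] = 0; t[6] = 13; t[7] = 13; t[8] = 12; t[9] = 11; t[10] = 9; t[11] = 6; t[12] = 1; t[13] = 7; t[14] = 8; t[15] = 1; t[16] = 9; t[17] = 10; t[18] = 5; t[19] = 1; t[20] = 6; t[21] = 7; t[22] = 13; t[23] = 6; t[24] = 5; t[25] = 11; t[26] = 2; t[27] = 13; t[28] = 1; t[29] = 0; t[30] = 1; t[31] = 1; t[32] = 2; t[33] = 3; t[34] = 5; t[35] = 8; t[36] = 13; t[37] = 7; t[38] = 6; t[39] = 13; t[40] = 5; t[41] = 4; t[42] = 9; t[43] = 13; t[44] = 8; t[45] = 7; t[46] = 1; t[47] = 8; t[48] = 9; t[49] = 3; t[50] = 12.
The sequence repeats with period 48.
The value 5 first appears (with j ≥ 3) at t[18].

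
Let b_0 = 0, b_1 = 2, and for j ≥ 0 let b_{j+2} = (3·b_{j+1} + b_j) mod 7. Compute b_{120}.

We have b_0 = 0, b_1 = 2, b_2 = 6, b_3 = 6, b_4 = 3, b_5 = 1, b_6 = 6, b_7 = 5, b_8 = 0, b_9 = 5, b_{10} = 1, b_{11} = 1, b_{12} = 4, b_{13} = 6, b_{14} = 1, b_{15} = 2, b_{16} = 0, b_{17} = 2.
Since (b_{16}, b_{17}) = (b_0, b_1) = (0, 2) (two consecutive terms determine the rest), the sequence is periodic with period 16.
So b_{120} = b_{0 + ((120-0) mod 16)} = b_8 = 0.

0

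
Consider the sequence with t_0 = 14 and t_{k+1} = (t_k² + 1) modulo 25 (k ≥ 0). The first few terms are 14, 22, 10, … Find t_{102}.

1

t_0 = 14, t_1 = 22, t_2 = 10, t_3 = 1, t_4 = 2, t_5 = 5, t_6 = 1.
Since t_6 = t_3 = 1, the sequence is eventually periodic: after a pre-period of length 3 it cycles with period 3.
For k ≥ 3, t_k depends only on (k - 3) mod 3. (102 - 3) mod 3 = 0, so t_{102} = t_3 = 1.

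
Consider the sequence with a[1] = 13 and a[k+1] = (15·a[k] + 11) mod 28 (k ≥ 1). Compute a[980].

2

Listing terms: a[1] = 13,  a[2] = 10,  a[3] = 21,  a[4] = 18,  a[5] = 1,  a[6] = 26,  a[7] = 9,  a[8] = 6,  a[9] = 17,  a[10] = 14,  a[11] = 25,  a[12] = 22,  a[13] = 5,  a[14] = 2,  a[15] = 13.
The sequence repeats with period 14.
So a[980] = a[1 + ((980-1) mod 14)] = a[14] = 2.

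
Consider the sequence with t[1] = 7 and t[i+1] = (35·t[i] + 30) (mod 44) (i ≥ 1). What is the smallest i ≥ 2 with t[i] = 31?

t[1] = 7, t[2] = 11, t[3] = 19, t[4] = 35, t[5] = 23, t[6] = 43, t[7] = 39, t[8] = 31, t[9] = 15, t[10] = 27, t[11] = 7.
Since t[11] = t[1] = 7, the sequence is periodic with period 10.
The value 31 first appears (with i ≥ 2) at t[8].

8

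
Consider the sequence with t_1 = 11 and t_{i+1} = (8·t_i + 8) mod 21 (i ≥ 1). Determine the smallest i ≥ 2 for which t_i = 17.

We have t_1 = 11,  t_2 = 12,  t_3 = 20,  t_4 = 0,  t_5 = 8,  t_6 = 9,  t_7 = 17,  t_8 = 18,  t_9 = 5,  t_{10} = 6,  t_{11} = 14,  t_{12} = 15,  t_{13} = 2,  t_{14} = 3,  t_{15} = 11.
The sequence repeats with period 14.
The value 17 first appears (with i ≥ 2) at t_7.

7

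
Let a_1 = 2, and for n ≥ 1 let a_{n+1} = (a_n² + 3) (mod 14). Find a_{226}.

5

a_1 = 2; a_2 = 7; a_3 = 10; a_4 = 5; a_5 = 0; a_6 = 3; a_7 = 12; a_8 = 7.
Since a_8 = a_2 = 7, the sequence is eventually periodic: after a pre-period of length 1 it cycles with period 6.
For n ≥ 2, a_n depends only on (n - 2) mod 6. (226 - 2) mod 6 = 2, so a_{226} = a_4 = 5.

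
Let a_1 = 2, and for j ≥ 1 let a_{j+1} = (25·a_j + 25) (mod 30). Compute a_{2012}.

Listing terms: a_1 = 2,  a_2 = 15,  a_3 = 10,  a_4 = 5,  a_5 = 0,  a_6 = 25,  a_7 = 20,  a_8 = 15.
Since a_8 = a_2 = 15, the sequence is eventually periodic: after a pre-period of length 1 it cycles with period 6.
For j ≥ 2, a_j depends only on (j - 2) mod 6. (2012 - 2) mod 6 = 0, so a_{2012} = a_2 = 15.

15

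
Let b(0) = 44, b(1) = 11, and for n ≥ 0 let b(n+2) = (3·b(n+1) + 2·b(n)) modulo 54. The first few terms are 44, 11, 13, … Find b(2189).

47

Listing terms: b(0) = 44; b(1) = 11; b(2) = 13; b(3) = 7; b(4) = 47; b(5) = 47; b(6) = 19; b(7) = 43; b(8) = 5; b(9) = 47; b(10) = 43; b(11) = 7; b(12) = 53; b(13) = 11; b(14) = 31; b(15) = 7; b(16) = 29; b(17) = 47; b(18) = 37; b(19) = 43; b(20) = 41; b(21) = 47; b(22) = 7; b(23) = 7; b(24) = 35; b(25) = 11; b(26) = 49; b(27) = 7; b(28) = 11; b(29) = 47; b(30) = 1; b(31) = 43; b(32) = 23; b(33) = 47; b(34) = 25; b(35) = 7; b(36) = 17; b(37) = 11; b(38) = 13.
Since (b(37), b(38)) = (b(1), b(2)) = (11, 13) (two consecutive terms determine the rest), the sequence is eventually periodic: after a pre-period of length 1 it cycles with period 36.
For n ≥ 1, b(n) depends only on (n - 1) mod 36. (2189 - 1) mod 36 = 28, so b(2189) = b(29) = 47.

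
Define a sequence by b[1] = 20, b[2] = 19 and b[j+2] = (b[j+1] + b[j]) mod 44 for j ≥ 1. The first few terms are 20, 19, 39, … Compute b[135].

b[1] = 20,  b[2] = 19,  b[3] = 39,  b[4] = 14,  b[5] = 9,  b[6] = 23,  b[7] = 32,  b[8] = 11,  b[9] = 43,  b[10] = 10,  b[11] = 9,  b[12] = 19,  b[13] = 28,  b[14] = 3,  b[15] = 31,  b[16] = 34,  b[17] = 21,  b[18] = 11,  b[19] = 32,  b[20] = 43,  b[21] = 31,  b[22] = 30,  b[23] = 17,  b[24] = 3,  b[25] = 20,  b[26] = 23,  b[27] = 43,  b[28] = 22,  b[29] = 21,  b[30] = 43,  b[31] = 20,  b[32] = 19.
Since (b[31], b[32]) = (b[1], b[2]) = (20, 19) (two consecutive terms determine the rest), the sequence is periodic with period 30.
(135 - 1) mod 30 = 14, so b[135] = b[15] = 31.

31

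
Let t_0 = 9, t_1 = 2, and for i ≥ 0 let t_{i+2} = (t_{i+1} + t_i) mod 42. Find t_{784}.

30

Computing terms: t_0 = 9, t_1 = 2, t_2 = 11, t_3 = 13, t_4 = 24, t_5 = 37, t_6 = 19, t_7 = 14, t_8 = 33, t_9 = 5, t_{10} = 38, t_{11} = 1, t_{12} = 39, t_{13} = 40, t_{14} = 37, t_{15} = 35, t_{16} = 30, t_{17} = 23, t_{18} = 11, t_{19} = 34, t_{20} = 3, t_{21} = 37, t_{22} = 40, t_{23} = 35, t_{24} = 33, t_{25} = 26, t_{26} = 17, t_{27} = 1, t_{28} = 18, t_{29} = 19, t_{30} = 37, t_{31} = 14, t_{32} = 9, t_{33} = 23, t_{34} = 32, t_{35} = 13, t_{36} = 3, t_{37} = 16, t_{38} = 19, t_{39} = 35, t_{40} = 12, t_{41} = 5, t_{42} = 17, t_{43} = 22, t_{44} = 39, t_{45} = 19, t_{46} = 16, t_{47} = 35, t_{48} = 9, t_{49} = 2.
The sequence repeats with period 48.
(784 - 0) mod 48 = 16, so t_{784} = t_{16} = 30.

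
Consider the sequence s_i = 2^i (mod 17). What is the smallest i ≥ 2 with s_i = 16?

4

Listing terms: s_1 = 2; s_2 = 4; s_3 = 8; s_4 = 16; s_5 = 15; s_6 = 13; s_7 = 9; s_8 = 1; s_9 = 2.
Since s_9 = s_1 = 2, the sequence is periodic with period 8.
The value 16 first appears (with i ≥ 2) at s_4.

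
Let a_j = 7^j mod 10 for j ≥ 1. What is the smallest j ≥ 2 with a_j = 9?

We have a_1 = 7; a_2 = 9; a_3 = 3; a_4 = 1; a_5 = 7.
Since a_5 = a_1 = 7, the sequence is periodic with period 4.
The value 9 first appears (with j ≥ 2) at a_2.

2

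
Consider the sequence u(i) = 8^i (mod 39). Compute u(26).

25

u(0) = 1,  u(1) = 8,  u(2) = 25,  u(3) = 5,  u(4) = 1.
The sequence repeats with period 4.
So u(26) = u(0 + ((26-0) mod 4)) = u(2) = 25.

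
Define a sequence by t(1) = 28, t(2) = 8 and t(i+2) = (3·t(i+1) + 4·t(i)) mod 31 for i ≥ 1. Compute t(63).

12

Computing terms: t(1) = 28; t(2) = 8; t(3) = 12; t(4) = 6; t(5) = 4; t(6) = 5; t(7) = 0; t(8) = 20; t(9) = 29; t(10) = 12; t(11) = 28; t(12) = 8.
Since (t(11), t(12)) = (t(1), t(2)) = (28, 8) (two consecutive terms determine the rest), the sequence is periodic with period 10.
So t(63) = t(1 + ((63-1) mod 10)) = t(3) = 12.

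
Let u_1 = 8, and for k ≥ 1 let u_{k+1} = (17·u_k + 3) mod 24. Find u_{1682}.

Listing terms: u_1 = 8; u_2 = 19; u_3 = 14; u_4 = 1; u_5 = 20; u_6 = 7; u_7 = 2; u_8 = 13; u_9 = 8.
Since u_9 = u_1 = 8, the sequence is periodic with period 8.
(1682 - 1) mod 8 = 1, so u_{1682} = u_2 = 19.

19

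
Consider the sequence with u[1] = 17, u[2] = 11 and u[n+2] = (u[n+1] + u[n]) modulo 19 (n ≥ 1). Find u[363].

9

Listing terms: u[1] = 17,  u[2] = 11,  u[3] = 9,  u[4] = 1,  u[5] = 10,  u[6] = 11,  u[7] = 2,  u[8] = 13,  u[9] = 15,  u[10] = 9,  u[11] = 5,  u[12] = 14,  u[13] = 0,  u[14] = 14,  u[15] = 14,  u[16] = 9,  u[17] = 4,  u[18] = 13,  u[19] = 17,  u[20] = 11.
The sequence repeats with period 18.
So u[363] = u[1 + ((363-1) mod 18)] = u[3] = 9.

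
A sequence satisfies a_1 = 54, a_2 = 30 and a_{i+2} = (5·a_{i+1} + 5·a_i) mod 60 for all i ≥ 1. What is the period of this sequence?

Computing terms: a_1 = 54, a_2 = 30, a_3 = 0, a_4 = 30, a_5 = 30, a_6 = 0.
Since (a_5, a_6) = (a_2, a_3) = (30, 0) (two consecutive terms determine the rest), the sequence is eventually periodic: after a pre-period of length 1 it cycles with period 3.

3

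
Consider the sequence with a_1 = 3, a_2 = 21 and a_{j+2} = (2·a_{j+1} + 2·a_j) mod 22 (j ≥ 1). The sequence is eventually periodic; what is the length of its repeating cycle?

a_1 = 3, a_2 = 21, a_3 = 4, a_4 = 6, a_5 = 20, a_6 = 8, a_7 = 12, a_8 = 18, a_9 = 16, a_{10} = 2, a_{11} = 14, a_{12} = 10, a_{13} = 4, a_{14} = 6.
Since (a_{13}, a_{14}) = (a_3, a_4) = (4, 6) (two consecutive terms determine the rest), the sequence is eventually periodic: after a pre-period of length 2 it cycles with period 10.

10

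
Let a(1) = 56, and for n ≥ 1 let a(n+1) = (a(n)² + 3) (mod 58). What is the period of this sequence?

10

We have a(1) = 56; a(2) = 7; a(3) = 52; a(4) = 39; a(5) = 16; a(6) = 27; a(7) = 36; a(8) = 23; a(9) = 10; a(10) = 45; a(11) = 56.
Since a(11) = a(1) = 56, the sequence is periodic with period 10.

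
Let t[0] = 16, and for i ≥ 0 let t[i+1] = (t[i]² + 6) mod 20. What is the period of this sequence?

Listing terms: t[0] = 16, t[1] = 2, t[2] = 10, t[3] = 6, t[4] = 2.
Since t[4] = t[1] = 2, the sequence is eventually periodic: after a pre-period of length 1 it cycles with period 3.

3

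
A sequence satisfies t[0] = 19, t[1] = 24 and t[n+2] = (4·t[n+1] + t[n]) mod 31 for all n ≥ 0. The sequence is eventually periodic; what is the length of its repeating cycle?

We have t[0] = 19,  t[1] = 24,  t[2] = 22,  t[3] = 19,  t[4] = 5,  t[5] = 8,  t[6] = 6,  t[7] = 1,  t[8] = 10,  t[9] = 10,  t[10] = 19,  t[11] = 24.
The sequence repeats with period 10.

10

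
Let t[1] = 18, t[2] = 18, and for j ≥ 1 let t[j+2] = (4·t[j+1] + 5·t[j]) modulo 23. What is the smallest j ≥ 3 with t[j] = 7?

Computing terms: t[1] = 18, t[2] = 18, t[3] = 1, t[4] = 2, t[5] = 13, t[6] = 16, t[7] = 14, t[8] = 21, t[9] = 16, t[10] = 8, t[11] = 20, t[12] = 5, t[13] = 5, t[14] = 22, t[15] = 21, t[16] = 10, t[17] = 7, t[18] = 9, t[19] = 2, t[20] = 7, t[21] = 15, t[22] = 3, t[23] = 18, t[24] = 18.
The sequence repeats with period 22.
The value 7 first appears (with j ≥ 3) at t[17].

17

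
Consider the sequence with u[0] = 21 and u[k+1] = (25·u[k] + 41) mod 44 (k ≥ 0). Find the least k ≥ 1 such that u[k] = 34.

17

Listing terms: u[0] = 21,  u[1] = 38,  u[2] = 23,  u[3] = 0,  u[4] = 41,  u[5] = 10,  u[6] = 27,  u[7] = 12,  u[8] = 33,  u[9] = 30,  u[10] = 43,  u[11] = 16,  u[12] = 1,  u[13] = 22,  u[14] = 19,  u[15] = 32,  u[16] = 5,  u[17] = 34,  u[18] = 11,  u[19] = 8,  u[20] = 21.
Since u[20] = u[0] = 21, the sequence is periodic with period 20.
The value 34 first appears (with k ≥ 1) at u[17].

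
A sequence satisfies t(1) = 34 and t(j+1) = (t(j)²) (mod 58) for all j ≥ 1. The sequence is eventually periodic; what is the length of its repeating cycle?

3

We have t(1) = 34,  t(2) = 54,  t(3) = 16,  t(4) = 24,  t(5) = 54.
Since t(5) = t(2) = 54, the sequence is eventually periodic: after a pre-period of length 1 it cycles with period 3.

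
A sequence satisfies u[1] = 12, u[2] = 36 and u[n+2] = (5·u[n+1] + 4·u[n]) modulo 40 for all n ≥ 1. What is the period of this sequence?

4

u[1] = 12,  u[2] = 36,  u[3] = 28,  u[4] = 4,  u[5] = 12,  u[6] = 36.
The sequence repeats with period 4.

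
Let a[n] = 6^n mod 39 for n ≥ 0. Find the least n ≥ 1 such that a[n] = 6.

a[0] = 1, a[1] = 6, a[2] = 36, a[3] = 21, a[4] = 9, a[5] = 15, a[6] = 12, a[7] = 33, a[8] = 3, a[9] = 18, a[10] = 30, a[11] = 24, a[12] = 27, a[13] = 6.
Since a[13] = a[1] = 6, the sequence is eventually periodic: after a pre-period of length 1 it cycles with period 12.
The value 6 first appears (with n ≥ 1) at a[1].

1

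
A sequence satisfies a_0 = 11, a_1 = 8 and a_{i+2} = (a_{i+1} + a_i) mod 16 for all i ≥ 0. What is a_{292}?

14

Computing terms: a_0 = 11, a_1 = 8, a_2 = 3, a_3 = 11, a_4 = 14, a_5 = 9, a_6 = 7, a_7 = 0, a_8 = 7, a_9 = 7, a_{10} = 14, a_{11} = 5, a_{12} = 3, a_{13} = 8, a_{14} = 11, a_{15} = 3, a_{16} = 14, a_{17} = 1, a_{18} = 15, a_{19} = 0, a_{20} = 15, a_{21} = 15, a_{22} = 14, a_{23} = 13, a_{24} = 11, a_{25} = 8.
The sequence repeats with period 24.
So a_{292} = a_{0 + ((292-0) mod 24)} = a_4 = 14.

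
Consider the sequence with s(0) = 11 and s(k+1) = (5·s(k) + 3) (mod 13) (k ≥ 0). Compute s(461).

6

We have s(0) = 11,  s(1) = 6,  s(2) = 7,  s(3) = 12,  s(4) = 11.
Since s(4) = s(0) = 11, the sequence is periodic with period 4.
So s(461) = s(0 + ((461-0) mod 4)) = s(1) = 6.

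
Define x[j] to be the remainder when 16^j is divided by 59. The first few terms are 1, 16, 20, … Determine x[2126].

49

We have x[0] = 1; x[1] = 16; x[2] = 20; x[3] = 25; x[4] = 46; x[5] = 28; x[6] = 35; x[7] = 29; x[8] = 51; x[9] = 49; x[10] = 17; x[11] = 36; x[12] = 45; x[13] = 12; x[14] = 15; x[15] = 4; x[16] = 5; x[17] = 21; x[18] = 41; x[19] = 7; x[20] = 53; x[21] = 22; x[22] = 57; x[23] = 27; x[24] = 19; x[25] = 9; x[26] = 26; x[27] = 3; x[28] = 48; x[29] = 1.
The sequence repeats with period 29.
So x[2126] = x[0 + ((2126-0) mod 29)] = x[9] = 49.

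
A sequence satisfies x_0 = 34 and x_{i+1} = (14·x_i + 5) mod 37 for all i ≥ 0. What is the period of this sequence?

Listing terms: x_0 = 34; x_1 = 0; x_2 = 5; x_3 = 1; x_4 = 19; x_5 = 12; x_6 = 25; x_7 = 22; x_8 = 17; x_9 = 21; x_{10} = 3; x_{11} = 10; x_{12} = 34.
Since x_{12} = x_0 = 34, the sequence is periodic with period 12.

12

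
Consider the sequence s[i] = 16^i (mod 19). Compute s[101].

9

Listing terms: s[0] = 1, s[1] = 16, s[2] = 9, s[3] = 11, s[4] = 5, s[5] = 4, s[6] = 7, s[7] = 17, s[8] = 6, s[9] = 1.
The sequence repeats with period 9.
(101 - 0) mod 9 = 2, so s[101] = s[2] = 9.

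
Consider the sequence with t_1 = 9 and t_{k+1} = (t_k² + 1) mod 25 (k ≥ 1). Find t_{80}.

Computing terms: t_1 = 9; t_2 = 7; t_3 = 0; t_4 = 1; t_5 = 2; t_6 = 5; t_7 = 1.
Since t_7 = t_4 = 1, the sequence is eventually periodic: after a pre-period of length 3 it cycles with period 3.
For k ≥ 4, t_k depends only on (k - 4) mod 3. (80 - 4) mod 3 = 1, so t_{80} = t_5 = 2.

2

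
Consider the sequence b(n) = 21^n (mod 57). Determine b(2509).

33

Listing terms: b(1) = 21; b(2) = 42; b(3) = 27; b(4) = 54; b(5) = 51; b(6) = 45; b(7) = 33; b(8) = 9; b(9) = 18; b(10) = 36; b(11) = 15; b(12) = 30; b(13) = 3; b(14) = 6; b(15) = 12; b(16) = 24; b(17) = 48; b(18) = 39; b(19) = 21.
Since b(19) = b(1) = 21, the sequence is periodic with period 18.
(2509 - 1) mod 18 = 6, so b(2509) = b(7) = 33.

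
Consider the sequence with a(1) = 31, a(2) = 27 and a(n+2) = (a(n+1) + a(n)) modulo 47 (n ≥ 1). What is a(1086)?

8

Listing terms: a(1) = 31,  a(2) = 27,  a(3) = 11,  a(4) = 38,  a(5) = 2,  a(6) = 40,  a(7) = 42,  a(8) = 35,  a(9) = 30,  a(10) = 18,  a(11) = 1,  a(12) = 19,  a(13) = 20,  a(14) = 39,  a(15) = 12,  a(16) = 4,  a(17) = 16,  a(18) = 20,  a(19) = 36,  a(20) = 9,  a(21) = 45,  a(22) = 7,  a(23) = 5,  a(24) = 12,  a(25) = 17,  a(26) = 29,  a(27) = 46,  a(28) = 28,  a(29) = 27,  a(30) = 8,  a(31) = 35,  a(32) = 43,  a(33) = 31,  a(34) = 27.
The sequence repeats with period 32.
(1086 - 1) mod 32 = 29, so a(1086) = a(30) = 8.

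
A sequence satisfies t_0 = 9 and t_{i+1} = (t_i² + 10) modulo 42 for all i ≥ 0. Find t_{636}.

5

Computing terms: t_0 = 9; t_1 = 7; t_2 = 17; t_3 = 5; t_4 = 35; t_5 = 17.
Since t_5 = t_2 = 17, the sequence is eventually periodic: after a pre-period of length 2 it cycles with period 3.
For i ≥ 2, t_i depends only on (i - 2) mod 3. (636 - 2) mod 3 = 1, so t_{636} = t_3 = 5.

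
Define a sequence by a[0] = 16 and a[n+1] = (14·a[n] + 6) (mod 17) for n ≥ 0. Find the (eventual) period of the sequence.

Computing terms: a[0] = 16, a[1] = 9, a[2] = 13, a[3] = 1, a[4] = 3, a[5] = 14, a[6] = 15, a[7] = 12, a[8] = 4, a[9] = 11, a[10] = 7, a[11] = 2, a[12] = 0, a[13] = 6, a[14] = 5, a[15] = 8, a[16] = 16.
Since a[16] = a[0] = 16, the sequence is periodic with period 16.

16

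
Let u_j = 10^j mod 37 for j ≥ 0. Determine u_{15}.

Listing terms: u_0 = 1, u_1 = 10, u_2 = 26, u_3 = 1.
The sequence repeats with period 3.
(15 - 0) mod 3 = 0, so u_{15} = u_0 = 1.

1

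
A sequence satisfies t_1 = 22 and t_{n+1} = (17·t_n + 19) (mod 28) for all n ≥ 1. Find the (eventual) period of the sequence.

t_1 = 22; t_2 = 1; t_3 = 8; t_4 = 15; t_5 = 22.
Since t_5 = t_1 = 22, the sequence is periodic with period 4.

4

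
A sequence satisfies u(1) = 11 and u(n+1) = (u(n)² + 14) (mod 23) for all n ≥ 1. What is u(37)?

u(1) = 11,  u(2) = 20,  u(3) = 0,  u(4) = 14,  u(5) = 3,  u(6) = 0.
Since u(6) = u(3) = 0, the sequence is eventually periodic: after a pre-period of length 2 it cycles with period 3.
For n ≥ 3, u(n) depends only on (n - 3) mod 3. (37 - 3) mod 3 = 1, so u(37) = u(4) = 14.

14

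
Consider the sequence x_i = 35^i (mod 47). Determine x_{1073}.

Listing terms: x_1 = 35; x_2 = 3; x_3 = 11; x_4 = 9; x_5 = 33; x_6 = 27; x_7 = 5; x_8 = 34; x_9 = 15; x_{10} = 8; x_{11} = 45; x_{12} = 24; x_{13} = 41; x_{14} = 25; x_{15} = 29; x_{16} = 28; x_{17} = 40; x_{18} = 37; x_{19} = 26; x_{20} = 17; x_{21} = 31; x_{22} = 4; x_{23} = 46; x_{24} = 12; x_{25} = 44; x_{26} = 36; x_{27} = 38; x_{28} = 14; x_{29} = 20; x_{30} = 42; x_{31} = 13; x_{32} = 32; x_{33} = 39; x_{34} = 2; x_{35} = 23; x_{36} = 6; x_{37} = 22; x_{38} = 18; x_{39} = 19; x_{40} = 7; x_{41} = 10; x_{42} = 21; x_{43} = 30; x_{44} = 16; x_{45} = 43; x_{46} = 1; x_{47} = 35.
The sequence repeats with period 46.
So x_{1073} = x_{1 + ((1073-1) mod 46)} = x_{15} = 29.

29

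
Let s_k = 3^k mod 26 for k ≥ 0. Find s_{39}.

Listing terms: s_0 = 1, s_1 = 3, s_2 = 9, s_3 = 1.
The sequence repeats with period 3.
(39 - 0) mod 3 = 0, so s_{39} = s_0 = 1.

1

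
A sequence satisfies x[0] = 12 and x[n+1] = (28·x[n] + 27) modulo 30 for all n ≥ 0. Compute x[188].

x[0] = 12,  x[1] = 3,  x[2] = 21,  x[3] = 15,  x[4] = 27,  x[5] = 3.
Since x[5] = x[1] = 3, the sequence is eventually periodic: after a pre-period of length 1 it cycles with period 4.
For n ≥ 1, x[n] depends only on (n - 1) mod 4. (188 - 1) mod 4 = 3, so x[188] = x[4] = 27.

27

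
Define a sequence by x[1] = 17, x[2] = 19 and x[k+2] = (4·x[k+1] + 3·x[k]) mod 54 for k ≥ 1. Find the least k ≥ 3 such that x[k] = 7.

10

Listing terms: x[1] = 17,  x[2] = 19,  x[3] = 19,  x[4] = 25,  x[5] = 49,  x[6] = 1,  x[7] = 43,  x[8] = 13,  x[9] = 19,  x[10] = 7,  x[11] = 31,  x[12] = 37,  x[13] = 25,  x[14] = 49.
Since (x[13], x[14]) = (x[4], x[5]) = (25, 49) (two consecutive terms determine the rest), the sequence is eventually periodic: after a pre-period of length 3 it cycles with period 9.
The value 7 first appears (with k ≥ 3) at x[10].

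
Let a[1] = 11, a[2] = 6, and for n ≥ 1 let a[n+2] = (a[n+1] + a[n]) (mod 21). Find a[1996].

a[1] = 11, a[2] = 6, a[3] = 17, a[4] = 2, a[5] = 19, a[6] = 0, a[7] = 19, a[8] = 19, a[9] = 17, a[10] = 15, a[11] = 11, a[12] = 5, a[13] = 16, a[14] = 0, a[15] = 16, a[16] = 16, a[17] = 11, a[18] = 6.
The sequence repeats with period 16.
So a[1996] = a[1 + ((1996-1) mod 16)] = a[12] = 5.

5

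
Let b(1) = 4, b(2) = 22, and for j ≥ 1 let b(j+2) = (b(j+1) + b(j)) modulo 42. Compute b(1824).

18

b(1) = 4; b(2) = 22; b(3) = 26; b(4) = 6; b(5) = 32; b(6) = 38; b(7) = 28; b(8) = 24; b(9) = 10; b(10) = 34; b(11) = 2; b(12) = 36; b(13) = 38; b(14) = 32; b(15) = 28; b(16) = 18; b(17) = 4; b(18) = 22.
Since (b(17), b(18)) = (b(1), b(2)) = (4, 22) (two consecutive terms determine the rest), the sequence is periodic with period 16.
(1824 - 1) mod 16 = 15, so b(1824) = b(16) = 18.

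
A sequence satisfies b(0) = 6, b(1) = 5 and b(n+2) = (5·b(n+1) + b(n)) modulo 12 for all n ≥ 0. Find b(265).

Listing terms: b(0) = 6,  b(1) = 5,  b(2) = 7,  b(3) = 4,  b(4) = 3,  b(5) = 7,  b(6) = 2,  b(7) = 5,  b(8) = 3,  b(9) = 8,  b(10) = 7,  b(11) = 7,  b(12) = 6,  b(13) = 1,  b(14) = 11,  b(15) = 8,  b(16) = 3,  b(17) = 11,  b(18) = 10,  b(19) = 1,  b(20) = 3,  b(21) = 4,  b(22) = 11,  b(23) = 11,  b(24) = 6,  b(25) = 5.
The sequence repeats with period 24.
So b(265) = b(0 + ((265-0) mod 24)) = b(1) = 5.

5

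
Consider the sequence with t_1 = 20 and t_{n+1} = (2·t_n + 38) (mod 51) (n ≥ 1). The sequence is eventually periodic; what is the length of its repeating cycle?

t_1 = 20,  t_2 = 27,  t_3 = 41,  t_4 = 18,  t_5 = 23,  t_6 = 33,  t_7 = 2,  t_8 = 42,  t_9 = 20.
Since t_9 = t_1 = 20, the sequence is periodic with period 8.

8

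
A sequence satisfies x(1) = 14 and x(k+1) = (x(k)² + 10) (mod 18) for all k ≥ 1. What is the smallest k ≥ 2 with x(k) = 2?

3

Listing terms: x(1) = 14; x(2) = 8; x(3) = 2; x(4) = 14.
Since x(4) = x(1) = 14, the sequence is periodic with period 3.
The value 2 first appears (with k ≥ 2) at x(3).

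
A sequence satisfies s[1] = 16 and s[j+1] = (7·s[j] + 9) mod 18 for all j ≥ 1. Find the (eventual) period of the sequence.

6

We have s[1] = 16, s[2] = 13, s[3] = 10, s[4] = 7, s[5] = 4, s[6] = 1, s[7] = 16.
The sequence repeats with period 6.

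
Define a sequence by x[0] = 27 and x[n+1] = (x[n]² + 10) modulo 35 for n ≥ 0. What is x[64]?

Computing terms: x[0] = 27,  x[1] = 4,  x[2] = 26,  x[3] = 21,  x[4] = 31,  x[5] = 26.
Since x[5] = x[2] = 26, the sequence is eventually periodic: after a pre-period of length 2 it cycles with period 3.
For n ≥ 2, x[n] depends only on (n - 2) mod 3. (64 - 2) mod 3 = 2, so x[64] = x[4] = 31.

31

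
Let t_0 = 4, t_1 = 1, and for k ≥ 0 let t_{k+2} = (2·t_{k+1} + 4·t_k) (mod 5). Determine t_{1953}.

Computing terms: t_0 = 4,  t_1 = 1,  t_2 = 3,  t_3 = 0,  t_4 = 2,  t_5 = 4,  t_6 = 1.
Since (t_5, t_6) = (t_0, t_1) = (4, 1) (two consecutive terms determine the rest), the sequence is periodic with period 5.
So t_{1953} = t_{0 + ((1953-0) mod 5)} = t_3 = 0.

0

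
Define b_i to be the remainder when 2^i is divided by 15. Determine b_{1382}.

We have b_1 = 2; b_2 = 4; b_3 = 8; b_4 = 1; b_5 = 2.
Since b_5 = b_1 = 2, the sequence is periodic with period 4.
(1382 - 1) mod 4 = 1, so b_{1382} = b_2 = 4.

4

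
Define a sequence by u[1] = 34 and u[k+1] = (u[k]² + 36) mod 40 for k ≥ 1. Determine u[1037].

12

We have u[1] = 34; u[2] = 32; u[3] = 20; u[4] = 36; u[5] = 12; u[6] = 20.
Since u[6] = u[3] = 20, the sequence is eventually periodic: after a pre-period of length 2 it cycles with period 3.
For k ≥ 3, u[k] depends only on (k - 3) mod 3. (1037 - 3) mod 3 = 2, so u[1037] = u[5] = 12.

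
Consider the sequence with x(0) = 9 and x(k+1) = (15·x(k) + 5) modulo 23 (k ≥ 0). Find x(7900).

We have x(0) = 9; x(1) = 2; x(2) = 12; x(3) = 1; x(4) = 20; x(5) = 6; x(6) = 3; x(7) = 4; x(8) = 19; x(9) = 14; x(10) = 8; x(11) = 10; x(12) = 17; x(13) = 7; x(14) = 18; x(15) = 22; x(16) = 13; x(17) = 16; x(18) = 15; x(19) = 0; x(20) = 5; x(21) = 11; x(22) = 9.
The sequence repeats with period 22.
(7900 - 0) mod 22 = 2, so x(7900) = x(2) = 12.

12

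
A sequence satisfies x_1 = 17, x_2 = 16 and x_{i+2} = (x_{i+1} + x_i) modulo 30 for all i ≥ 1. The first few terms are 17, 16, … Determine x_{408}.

29

Listing terms: x_1 = 17,  x_2 = 16,  x_3 = 3,  x_4 = 19,  x_5 = 22,  x_6 = 11,  x_7 = 3,  x_8 = 14,  x_9 = 17,  x_{10} = 1,  x_{11} = 18,  x_{12} = 19,  x_{13} = 7,  x_{14} = 26,  x_{15} = 3,  x_{16} = 29,  x_{17} = 2,  x_{18} = 1,  x_{19} = 3,  x_{20} = 4,  x_{21} = 7,  x_{22} = 11,  x_{23} = 18,  x_{24} = 29,  x_{25} = 17,  x_{26} = 16.
The sequence repeats with period 24.
So x_{408} = x_{1 + ((408-1) mod 24)} = x_{24} = 29.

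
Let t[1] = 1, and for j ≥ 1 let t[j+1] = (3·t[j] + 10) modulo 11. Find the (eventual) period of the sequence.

5

Listing terms: t[1] = 1,  t[2] = 2,  t[3] = 5,  t[4] = 3,  t[5] = 8,  t[6] = 1.
The sequence repeats with period 5.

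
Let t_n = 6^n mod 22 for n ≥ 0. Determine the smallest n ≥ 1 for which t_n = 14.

Listing terms: t_0 = 1; t_1 = 6; t_2 = 14; t_3 = 18; t_4 = 20; t_5 = 10; t_6 = 16; t_7 = 8; t_8 = 4; t_9 = 2; t_{10} = 12; t_{11} = 6.
Since t_{11} = t_1 = 6, the sequence is eventually periodic: after a pre-period of length 1 it cycles with period 10.
The value 14 first appears (with n ≥ 1) at t_2.

2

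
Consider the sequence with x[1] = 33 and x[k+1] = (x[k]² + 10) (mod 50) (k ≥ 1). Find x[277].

Listing terms: x[1] = 33,  x[2] = 49,  x[3] = 11,  x[4] = 31,  x[5] = 21,  x[6] = 1,  x[7] = 11.
Since x[7] = x[3] = 11, the sequence is eventually periodic: after a pre-period of length 2 it cycles with period 4.
For k ≥ 3, x[k] depends only on (k - 3) mod 4. (277 - 3) mod 4 = 2, so x[277] = x[5] = 21.

21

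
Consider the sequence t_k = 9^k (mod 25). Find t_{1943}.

We have t_0 = 1; t_1 = 9; t_2 = 6; t_3 = 4; t_4 = 11; t_5 = 24; t_6 = 16; t_7 = 19; t_8 = 21; t_9 = 14; t_{10} = 1.
Since t_{10} = t_0 = 1, the sequence is periodic with period 10.
So t_{1943} = t_{0 + ((1943-0) mod 10)} = t_3 = 4.

4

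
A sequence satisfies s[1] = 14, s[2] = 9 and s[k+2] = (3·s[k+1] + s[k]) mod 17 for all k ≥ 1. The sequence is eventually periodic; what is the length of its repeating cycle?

We have s[1] = 14,  s[2] = 9,  s[3] = 7,  s[4] = 13,  s[5] = 12,  s[6] = 15,  s[7] = 6,  s[8] = 16,  s[9] = 3,  s[10] = 8,  s[11] = 10,  s[12] = 4,  s[13] = 5,  s[14] = 2,  s[15] = 11,  s[16] = 1,  s[17] = 14,  s[18] = 9.
The sequence repeats with period 16.

16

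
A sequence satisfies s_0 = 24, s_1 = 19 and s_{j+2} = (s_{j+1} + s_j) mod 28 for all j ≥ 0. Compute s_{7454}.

s_0 = 24,  s_1 = 19,  s_2 = 15,  s_3 = 6,  s_4 = 21,  s_5 = 27,  s_6 = 20,  s_7 = 19,  s_8 = 11,  s_9 = 2,  s_{10} = 13,  s_{11} = 15,  s_{12} = 0,  s_{13} = 15,  s_{14} = 15,  s_{15} = 2,  s_{16} = 17,  s_{17} = 19,  s_{18} = 8,  s_{19} = 27,  s_{20} = 7,  s_{21} = 6,  s_{22} = 13,  s_{23} = 19,  s_{24} = 4,  s_{25} = 23,  s_{26} = 27,  s_{27} = 22,  s_{28} = 21,  s_{29} = 15,  s_{30} = 8,  s_{31} = 23,  s_{32} = 3,  s_{33} = 26,  s_{34} = 1,  s_{35} = 27,  s_{36} = 0,  s_{37} = 27,  s_{38} = 27,  s_{39} = 26,  s_{40} = 25,  s_{41} = 23,  s_{42} = 20,  s_{43} = 15,  s_{44} = 7,  s_{45} = 22,  s_{46} = 1,  s_{47} = 23,  s_{48} = 24,  s_{49} = 19.
Since (s_{48}, s_{49}) = (s_0, s_1) = (24, 19) (two consecutive terms determine the rest), the sequence is periodic with period 48.
So s_{7454} = s_{0 + ((7454-0) mod 48)} = s_{14} = 15.

15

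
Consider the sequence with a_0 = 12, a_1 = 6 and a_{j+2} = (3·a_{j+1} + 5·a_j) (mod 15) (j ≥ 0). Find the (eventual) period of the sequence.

Computing terms: a_0 = 12, a_1 = 6, a_2 = 3, a_3 = 9, a_4 = 12, a_5 = 6.
Since (a_4, a_5) = (a_0, a_1) = (12, 6) (two consecutive terms determine the rest), the sequence is periodic with period 4.

4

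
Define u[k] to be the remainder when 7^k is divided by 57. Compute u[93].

We have u[0] = 1; u[1] = 7; u[2] = 49; u[3] = 1.
The sequence repeats with period 3.
So u[93] = u[0 + ((93-0) mod 3)] = u[0] = 1.

1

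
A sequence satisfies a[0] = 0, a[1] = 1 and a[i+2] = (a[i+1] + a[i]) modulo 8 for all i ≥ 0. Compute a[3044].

5

Listing terms: a[0] = 0; a[1] = 1; a[2] = 1; a[3] = 2; a[4] = 3; a[5] = 5; a[6] = 0; a[7] = 5; a[8] = 5; a[9] = 2; a[10] = 7; a[11] = 1; a[12] = 0; a[13] = 1.
Since (a[12], a[13]) = (a[0], a[1]) = (0, 1) (two consecutive terms determine the rest), the sequence is periodic with period 12.
So a[3044] = a[0 + ((3044-0) mod 12)] = a[8] = 5.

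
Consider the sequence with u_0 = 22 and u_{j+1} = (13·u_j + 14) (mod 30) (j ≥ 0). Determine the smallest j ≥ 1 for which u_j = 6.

Listing terms: u_0 = 22,  u_1 = 0,  u_2 = 14,  u_3 = 16,  u_4 = 12,  u_5 = 20,  u_6 = 4,  u_7 = 6,  u_8 = 2,  u_9 = 10,  u_{10} = 24,  u_{11} = 26,  u_{12} = 22.
Since u_{12} = u_0 = 22, the sequence is periodic with period 12.
The value 6 first appears (with j ≥ 1) at u_7.

7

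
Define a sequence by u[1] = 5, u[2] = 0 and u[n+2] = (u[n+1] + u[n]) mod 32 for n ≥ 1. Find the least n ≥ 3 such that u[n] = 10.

5

u[1] = 5, u[2] = 0, u[3] = 5, u[4] = 5, u[5] = 10, u[6] = 15, u[7] = 25, u[8] = 8, u[9] = 1, u[10] = 9, u[11] = 10, u[12] = 19, u[13] = 29, u[14] = 16, u[15] = 13, u[16] = 29, u[17] = 10, u[18] = 7, u[19] = 17, u[20] = 24, u[21] = 9, u[22] = 1, u[23] = 10, u[24] = 11, u[25] = 21, u[26] = 0, u[27] = 21, u[28] = 21, u[29] = 10, u[30] = 31, u[31] = 9, u[32] = 8, u[33] = 17, u[34] = 25, u[35] = 10, u[36] = 3, u[37] = 13, u[38] = 16, u[39] = 29, u[40] = 13, u[41] = 10, u[42] = 23, u[43] = 1, u[44] = 24, u[45] = 25, u[46] = 17, u[47] = 10, u[48] = 27, u[49] = 5, u[50] = 0.
Since (u[49], u[50]) = (u[1], u[2]) = (5, 0) (two consecutive terms determine the rest), the sequence is periodic with period 48.
The value 10 first appears (with n ≥ 3) at u[5].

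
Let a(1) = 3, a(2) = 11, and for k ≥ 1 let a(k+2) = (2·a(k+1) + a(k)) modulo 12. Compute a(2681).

a(1) = 3,  a(2) = 11,  a(3) = 1,  a(4) = 1,  a(5) = 3,  a(6) = 7,  a(7) = 5,  a(8) = 5,  a(9) = 3,  a(10) = 11.
Since (a(9), a(10)) = (a(1), a(2)) = (3, 11) (two consecutive terms determine the rest), the sequence is periodic with period 8.
So a(2681) = a(1 + ((2681-1) mod 8)) = a(1) = 3.

3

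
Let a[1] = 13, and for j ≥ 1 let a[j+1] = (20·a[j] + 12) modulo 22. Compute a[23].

We have a[1] = 13,  a[2] = 8,  a[3] = 18,  a[4] = 20,  a[5] = 16,  a[6] = 2,  a[7] = 8.
Since a[7] = a[2] = 8, the sequence is eventually periodic: after a pre-period of length 1 it cycles with period 5.
For j ≥ 2, a[j] depends only on (j - 2) mod 5. (23 - 2) mod 5 = 1, so a[23] = a[3] = 18.

18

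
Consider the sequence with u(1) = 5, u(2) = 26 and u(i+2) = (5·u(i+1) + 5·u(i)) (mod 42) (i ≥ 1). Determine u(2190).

29

Listing terms: u(1) = 5, u(2) = 26, u(3) = 29, u(4) = 23, u(5) = 8, u(6) = 29, u(7) = 17, u(8) = 20, u(9) = 17, u(10) = 17, u(11) = 2, u(12) = 11, u(13) = 23, u(14) = 2, u(15) = 41, u(16) = 5, u(17) = 20, u(18) = 41, u(19) = 11, u(20) = 8, u(21) = 11, u(22) = 11, u(23) = 26, u(24) = 17, u(25) = 5, u(26) = 26.
The sequence repeats with period 24.
So u(2190) = u(1 + ((2190-1) mod 24)) = u(6) = 29.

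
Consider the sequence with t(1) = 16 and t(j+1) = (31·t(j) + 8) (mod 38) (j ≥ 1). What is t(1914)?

We have t(1) = 16,  t(2) = 10,  t(3) = 14,  t(4) = 24,  t(5) = 30,  t(6) = 26,  t(7) = 16.
The sequence repeats with period 6.
So t(1914) = t(1 + ((1914-1) mod 6)) = t(6) = 26.

26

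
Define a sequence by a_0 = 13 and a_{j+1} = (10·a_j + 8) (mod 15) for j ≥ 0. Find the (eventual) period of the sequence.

3

a_0 = 13,  a_1 = 3,  a_2 = 8,  a_3 = 13.
Since a_3 = a_0 = 13, the sequence is periodic with period 3.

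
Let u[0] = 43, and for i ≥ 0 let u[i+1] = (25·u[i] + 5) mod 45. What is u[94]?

u[0] = 43; u[1] = 0; u[2] = 5; u[3] = 40; u[4] = 15; u[5] = 20; u[6] = 10; u[7] = 30; u[8] = 35; u[9] = 25; u[10] = 0.
Since u[10] = u[1] = 0, the sequence is eventually periodic: after a pre-period of length 1 it cycles with period 9.
For i ≥ 1, u[i] depends only on (i - 1) mod 9. (94 - 1) mod 9 = 3, so u[94] = u[4] = 15.

15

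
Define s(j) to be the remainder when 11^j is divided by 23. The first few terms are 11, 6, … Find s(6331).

Listing terms: s(1) = 11; s(2) = 6; s(3) = 20; s(4) = 13; s(5) = 5; s(6) = 9; s(7) = 7; s(8) = 8; s(9) = 19; s(10) = 2; s(11) = 22; s(12) = 12; s(13) = 17; s(14) = 3; s(15) = 10; s(16) = 18; s(17) = 14; s(18) = 16; s(19) = 15; s(20) = 4; s(21) = 21; s(22) = 1; s(23) = 11.
The sequence repeats with period 22.
(6331 - 1) mod 22 = 16, so s(6331) = s(17) = 14.

14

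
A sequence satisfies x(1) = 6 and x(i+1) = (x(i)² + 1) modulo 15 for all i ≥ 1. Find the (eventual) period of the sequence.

3

We have x(1) = 6; x(2) = 7; x(3) = 5; x(4) = 11; x(5) = 2; x(6) = 5.
Since x(6) = x(3) = 5, the sequence is eventually periodic: after a pre-period of length 2 it cycles with period 3.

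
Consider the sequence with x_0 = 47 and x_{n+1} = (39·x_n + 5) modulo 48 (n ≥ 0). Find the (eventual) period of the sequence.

x_0 = 47,  x_1 = 14,  x_2 = 23,  x_3 = 38,  x_4 = 47.
The sequence repeats with period 4.

4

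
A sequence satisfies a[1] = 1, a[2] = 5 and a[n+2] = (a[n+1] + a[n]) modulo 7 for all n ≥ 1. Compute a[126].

Computing terms: a[1] = 1,  a[2] = 5,  a[3] = 6,  a[4] = 4,  a[5] = 3,  a[6] = 0,  a[7] = 3,  a[8] = 3,  a[9] = 6,  a[10] = 2,  a[11] = 1,  a[12] = 3,  a[13] = 4,  a[14] = 0,  a[15] = 4,  a[16] = 4,  a[17] = 1,  a[18] = 5.
Since (a[17], a[18]) = (a[1], a[2]) = (1, 5) (two consecutive terms determine the rest), the sequence is periodic with period 16.
So a[126] = a[1 + ((126-1) mod 16)] = a[14] = 0.

0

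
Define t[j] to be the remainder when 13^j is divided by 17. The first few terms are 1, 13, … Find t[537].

We have t[0] = 1, t[1] = 13, t[2] = 16, t[3] = 4, t[4] = 1.
The sequence repeats with period 4.
(537 - 0) mod 4 = 1, so t[537] = t[1] = 13.

13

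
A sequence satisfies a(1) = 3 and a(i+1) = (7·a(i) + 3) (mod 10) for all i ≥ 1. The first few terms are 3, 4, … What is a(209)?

3

We have a(1) = 3, a(2) = 4, a(3) = 1, a(4) = 0, a(5) = 3.
Since a(5) = a(1) = 3, the sequence is periodic with period 4.
So a(209) = a(1 + ((209-1) mod 4)) = a(1) = 3.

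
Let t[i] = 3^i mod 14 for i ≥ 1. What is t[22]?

11

We have t[1] = 3, t[2] = 9, t[3] = 13, t[4] = 11, t[5] = 5, t[6] = 1, t[7] = 3.
Since t[7] = t[1] = 3, the sequence is periodic with period 6.
(22 - 1) mod 6 = 3, so t[22] = t[4] = 11.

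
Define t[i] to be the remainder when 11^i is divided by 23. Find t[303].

Computing terms: t[1] = 11, t[2] = 6, t[3] = 20, t[4] = 13, t[5] = 5, t[6] = 9, t[7] = 7, t[8] = 8, t[9] = 19, t[10] = 2, t[11] = 22, t[12] = 12, t[13] = 17, t[14] = 3, t[15] = 10, t[16] = 18, t[17] = 14, t[18] = 16, t[19] = 15, t[20] = 4, t[21] = 21, t[22] = 1, t[23] = 11.
Since t[23] = t[1] = 11, the sequence is periodic with period 22.
(303 - 1) mod 22 = 16, so t[303] = t[17] = 14.

14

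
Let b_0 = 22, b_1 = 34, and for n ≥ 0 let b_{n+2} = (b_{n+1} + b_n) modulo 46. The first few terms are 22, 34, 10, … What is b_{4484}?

38

b_0 = 22, b_1 = 34, b_2 = 10, b_3 = 44, b_4 = 8, b_5 = 6, b_6 = 14, b_7 = 20, b_8 = 34, b_9 = 8, b_{10} = 42, b_{11} = 4, b_{12} = 0, b_{13} = 4, b_{14} = 4, b_{15} = 8, b_{16} = 12, b_{17} = 20, b_{18} = 32, b_{19} = 6, b_{20} = 38, b_{21} = 44, b_{22} = 36, b_{23} = 34, b_{24} = 24, b_{25} = 12, b_{26} = 36, b_{27} = 2, b_{28} = 38, b_{29} = 40, b_{30} = 32, b_{31} = 26, b_{32} = 12, b_{33} = 38, b_{34} = 4, b_{35} = 42, b_{36} = 0, b_{37} = 42, b_{38} = 42, b_{39} = 38, b_{40} = 34, b_{41} = 26, b_{42} = 14, b_{43} = 40, b_{44} = 8, b_{45} = 2, b_{46} = 10, b_{47} = 12, b_{48} = 22, b_{49} = 34.
Since (b_{48}, b_{49}) = (b_0, b_1) = (22, 34) (two consecutive terms determine the rest), the sequence is periodic with period 48.
(4484 - 0) mod 48 = 20, so b_{4484} = b_{20} = 38.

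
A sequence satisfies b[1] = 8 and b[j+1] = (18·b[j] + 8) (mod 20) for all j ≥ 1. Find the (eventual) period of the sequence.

Listing terms: b[1] = 8,  b[2] = 12,  b[3] = 4,  b[4] = 0,  b[5] = 8.
Since b[5] = b[1] = 8, the sequence is periodic with period 4.

4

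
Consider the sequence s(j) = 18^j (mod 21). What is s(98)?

9

s(0) = 1, s(1) = 18, s(2) = 9, s(3) = 15, s(4) = 18.
Since s(4) = s(1) = 18, the sequence is eventually periodic: after a pre-period of length 1 it cycles with period 3.
For j ≥ 1, s(j) depends only on (j - 1) mod 3. (98 - 1) mod 3 = 1, so s(98) = s(2) = 9.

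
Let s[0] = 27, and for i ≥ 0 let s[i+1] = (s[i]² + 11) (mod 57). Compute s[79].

20

Listing terms: s[0] = 27,  s[1] = 56,  s[2] = 12,  s[3] = 41,  s[4] = 39,  s[5] = 50,  s[6] = 3,  s[7] = 20,  s[8] = 12.
Since s[8] = s[2] = 12, the sequence is eventually periodic: after a pre-period of length 2 it cycles with period 6.
For i ≥ 2, s[i] depends only on (i - 2) mod 6. (79 - 2) mod 6 = 5, so s[79] = s[7] = 20.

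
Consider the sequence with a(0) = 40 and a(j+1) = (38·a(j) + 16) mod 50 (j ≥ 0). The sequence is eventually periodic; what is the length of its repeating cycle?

20

a(0) = 40; a(1) = 36; a(2) = 34; a(3) = 8; a(4) = 20; a(5) = 26; a(6) = 4; a(7) = 18; a(8) = 0; a(9) = 16; a(10) = 24; a(11) = 28; a(12) = 30; a(13) = 6; a(14) = 44; a(15) = 38; a(16) = 10; a(17) = 46; a(18) = 14; a(19) = 48; a(20) = 40.
Since a(20) = a(0) = 40, the sequence is periodic with period 20.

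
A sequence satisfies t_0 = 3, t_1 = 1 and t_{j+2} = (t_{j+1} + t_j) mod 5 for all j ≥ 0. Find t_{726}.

We have t_0 = 3, t_1 = 1, t_2 = 4, t_3 = 0, t_4 = 4, t_5 = 4, t_6 = 3, t_7 = 2, t_8 = 0, t_9 = 2, t_{10} = 2, t_{11} = 4, t_{12} = 1, t_{13} = 0, t_{14} = 1, t_{15} = 1, t_{16} = 2, t_{17} = 3, t_{18} = 0, t_{19} = 3, t_{20} = 3, t_{21} = 1.
Since (t_{20}, t_{21}) = (t_0, t_1) = (3, 1) (two consecutive terms determine the rest), the sequence is periodic with period 20.
(726 - 0) mod 20 = 6, so t_{726} = t_6 = 3.

3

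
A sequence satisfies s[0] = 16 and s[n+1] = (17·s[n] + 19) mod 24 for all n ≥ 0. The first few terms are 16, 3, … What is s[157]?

Computing terms: s[0] = 16,  s[1] = 3,  s[2] = 22,  s[3] = 9,  s[4] = 4,  s[5] = 15,  s[6] = 10,  s[7] = 21,  s[8] = 16.
The sequence repeats with period 8.
So s[157] = s[0 + ((157-0) mod 8)] = s[5] = 15.

15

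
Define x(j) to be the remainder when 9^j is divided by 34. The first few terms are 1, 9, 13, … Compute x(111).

x(0) = 1,  x(1) = 9,  x(2) = 13,  x(3) = 15,  x(4) = 33,  x(5) = 25,  x(6) = 21,  x(7) = 19,  x(8) = 1.
The sequence repeats with period 8.
So x(111) = x(0 + ((111-0) mod 8)) = x(7) = 19.

19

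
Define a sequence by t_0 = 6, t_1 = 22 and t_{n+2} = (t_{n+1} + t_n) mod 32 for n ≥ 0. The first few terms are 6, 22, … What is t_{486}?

14

Listing terms: t_0 = 6, t_1 = 22, t_2 = 28, t_3 = 18, t_4 = 14, t_5 = 0, t_6 = 14, t_7 = 14, t_8 = 28, t_9 = 10, t_{10} = 6, t_{11} = 16, t_{12} = 22, t_{13} = 6, t_{14} = 28, t_{15} = 2, t_{16} = 30, t_{17} = 0, t_{18} = 30, t_{19} = 30, t_{20} = 28, t_{21} = 26, t_{22} = 22, t_{23} = 16, t_{24} = 6, t_{25} = 22.
The sequence repeats with period 24.
So t_{486} = t_{0 + ((486-0) mod 24)} = t_6 = 14.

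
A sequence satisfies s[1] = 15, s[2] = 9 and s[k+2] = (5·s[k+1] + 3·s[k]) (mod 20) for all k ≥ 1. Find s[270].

s[1] = 15,  s[2] = 9,  s[3] = 10,  s[4] = 17,  s[5] = 15,  s[6] = 6,  s[7] = 15,  s[8] = 13,  s[9] = 10,  s[10] = 9,  s[11] = 15,  s[12] = 2,  s[13] = 15,  s[14] = 1,  s[15] = 10,  s[16] = 13,  s[17] = 15,  s[18] = 14,  s[19] = 15,  s[20] = 17,  s[21] = 10,  s[22] = 1,  s[23] = 15,  s[24] = 18,  s[25] = 15,  s[26] = 9.
The sequence repeats with period 24.
(270 - 1) mod 24 = 5, so s[270] = s[6] = 6.

6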